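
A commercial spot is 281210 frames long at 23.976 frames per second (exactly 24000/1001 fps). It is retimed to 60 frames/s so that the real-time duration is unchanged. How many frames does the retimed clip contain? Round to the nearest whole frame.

703728 frames

Frames at target rate = 281210 × (60) / (24000/1001) = 28149121/40 ≈ 703728.025.
Nearest whole frame: 703728.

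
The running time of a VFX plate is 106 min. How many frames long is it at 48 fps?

106 min = 6360 s.
Frames = 6360 × 48 = 305280.

305280 frames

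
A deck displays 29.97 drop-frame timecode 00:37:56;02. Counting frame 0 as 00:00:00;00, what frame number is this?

68214

Complete 10-minute blocks: 3, each 17982 frames → 53946.
Remaining 7 whole minutes in the current block: 1800 + 6 × 1798 = 12588 frames.
Within the current minute: 56 × 30 + 2 − 2 = 1680 (labels ;00/;01 skipped at this minute). Total = 53946 + 12588 + 1680 = 68214.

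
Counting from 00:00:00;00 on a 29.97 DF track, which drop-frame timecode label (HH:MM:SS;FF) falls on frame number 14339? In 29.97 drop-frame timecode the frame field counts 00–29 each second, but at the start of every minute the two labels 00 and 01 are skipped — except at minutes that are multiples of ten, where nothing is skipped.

Ten DF minutes hold 17982 frames, so frame 14339 lies in block 0 (frames 0–17981) with 14339 frames into that block.
The block's first minute is 1800 frames and the rest 1798 each; 14339 frames reaches minute 7, so 0 × 18 + 7 × 2 = 14 labels have been skipped so far.
Adding those back, label number 14339 + 14 = 14353 at 30 labels/s is 478 s + 13 f = 0 h 7 min 58 s frame 13, i.e. 00:07:58;13.

00:07:58;13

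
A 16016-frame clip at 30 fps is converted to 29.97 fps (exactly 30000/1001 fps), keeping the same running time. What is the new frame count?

16000 frames

Target frames = source frames × (target rate / source rate) = 16016 × (30000/1001)/(30) = 16016 × 1000/1001 = 16000.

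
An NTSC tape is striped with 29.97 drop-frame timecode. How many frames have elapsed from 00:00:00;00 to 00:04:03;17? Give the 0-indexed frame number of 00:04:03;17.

Complete 10-minute blocks: 0, each 17982 frames → 0.
Remaining 4 whole minutes in the current block: 1800 + 3 × 1798 = 7194 frames.
Within the current minute: 3 × 30 + 17 − 2 = 105 (labels ;00/;01 skipped at this minute). Total = 0 + 7194 + 105 = 7299.

7299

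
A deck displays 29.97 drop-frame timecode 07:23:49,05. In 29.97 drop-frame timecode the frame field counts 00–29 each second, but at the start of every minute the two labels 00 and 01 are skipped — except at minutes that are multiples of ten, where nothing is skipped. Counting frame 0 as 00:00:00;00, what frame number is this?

798077

Complete 10-minute blocks: 44, each 17982 frames → 791208.
Remaining 3 whole minutes in the current block: 1800 + 2 × 1798 = 5396 frames.
Within the current minute: 49 × 30 + 5 − 2 = 1473 (labels ;00/;01 skipped at this minute). Total = 791208 + 5396 + 1473 = 798077.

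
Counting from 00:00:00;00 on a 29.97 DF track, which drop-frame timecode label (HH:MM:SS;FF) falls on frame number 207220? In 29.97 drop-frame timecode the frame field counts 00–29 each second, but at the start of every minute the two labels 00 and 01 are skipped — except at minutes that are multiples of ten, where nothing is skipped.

Ten DF minutes hold 17982 frames, so frame 207220 lies in block 11 (frames 197802–215783) with 9418 frames into that block.
The block's first minute is 1800 frames and the rest 1798 each; 9418 frames reaches minute 5, so 11 × 18 + 5 × 2 = 208 labels have been skipped so far.
Adding those back, label number 207220 + 208 = 207428 at 30 labels/s is 6914 s + 8 f = 1 h 55 min 14 s frame 8, i.e. 01:55:14;08.

01:55:14;08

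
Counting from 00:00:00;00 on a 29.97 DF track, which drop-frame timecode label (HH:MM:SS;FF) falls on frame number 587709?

Each 10-minute DF block holds 10 × 60 × 30 − 9 × 2 = 17982 frames. 587709 ÷ 17982 → 32 full blocks, remainder 12285.
Within the partial block the first minute is 1800 frames and each further minute 1798, so 6 further minute boundaries passed. Total skipped labels = 18 × 32 + 2 × 6 = 588.
Non-drop label index = 587709 + 588 = 588297; at 30 labels/s that is 05:26:49:27, i.e. DF 05:26:49;27.

05:26:49;27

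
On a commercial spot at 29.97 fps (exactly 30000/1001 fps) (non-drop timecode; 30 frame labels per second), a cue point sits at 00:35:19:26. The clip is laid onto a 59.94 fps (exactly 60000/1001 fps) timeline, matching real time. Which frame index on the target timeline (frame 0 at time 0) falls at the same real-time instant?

frame 127192

Source frame index: (0×3600 + 35×60 + 19) × 30 + 26 = 63596.
Real time: 63596 / (30000/1001) = 15914899/7500 s.
Target frame: (15914899/7500) × (60000/1001) = 127192.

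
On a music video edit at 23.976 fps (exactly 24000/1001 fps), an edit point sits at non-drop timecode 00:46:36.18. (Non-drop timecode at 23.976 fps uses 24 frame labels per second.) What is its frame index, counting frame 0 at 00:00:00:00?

frame 67122

Total seconds to the label: (0 × 3600 + 46 × 60 + 36) = 2796.
Frame index = 2796 × 24 + 18 = 67122.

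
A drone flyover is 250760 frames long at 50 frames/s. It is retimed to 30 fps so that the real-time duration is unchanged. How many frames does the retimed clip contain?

150456 frames

Target frames = source frames × (target rate / source rate) = 250760 × (30)/(50) = 250760 × 3/5 = 150456.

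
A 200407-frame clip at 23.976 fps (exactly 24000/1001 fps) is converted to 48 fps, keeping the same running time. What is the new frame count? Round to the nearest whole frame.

401215 frames

Frames at target rate = 200407 × (48) / (24000/1001) = 200607407/500 ≈ 401214.814.
Nearest whole frame: 401215.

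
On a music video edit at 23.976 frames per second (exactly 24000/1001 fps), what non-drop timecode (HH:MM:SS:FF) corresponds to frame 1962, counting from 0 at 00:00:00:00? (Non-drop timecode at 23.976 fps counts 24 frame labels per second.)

00:01:21:18

1962 ÷ 24 = 81 full seconds, remainder 18 frames.
81 s = 0 h 1 min 21 s.
Timecode: 00:01:21:18.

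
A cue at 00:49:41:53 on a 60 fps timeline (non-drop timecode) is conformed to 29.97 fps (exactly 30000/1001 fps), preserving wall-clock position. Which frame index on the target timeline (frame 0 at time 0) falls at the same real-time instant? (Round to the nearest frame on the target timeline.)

frame 89367

Source frame index: (0×3600 + 49×60 + 41) × 60 + 53 = 178913.
Real time: 178913 / (60) = 178913/60 s.
Target frame: (178913/60) × (30000/1001) = 12779500/143 ≈ 89367.133 → 89367.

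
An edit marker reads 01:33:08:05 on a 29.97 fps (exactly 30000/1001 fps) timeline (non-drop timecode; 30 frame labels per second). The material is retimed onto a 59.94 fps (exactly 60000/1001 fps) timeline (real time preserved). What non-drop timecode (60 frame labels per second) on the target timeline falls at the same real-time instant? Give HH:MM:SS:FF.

Source frame index: (1×3600 + 33×60 + 8) × 30 + 5 = 167645.
Real time: 167645 / (30000/1001) = 33562529/6000 s.
Target frame: (33562529/6000) × (60000/1001) = 335290.
At 60 labels/s: frame 335290 → 01:33:08:10.

01:33:08:10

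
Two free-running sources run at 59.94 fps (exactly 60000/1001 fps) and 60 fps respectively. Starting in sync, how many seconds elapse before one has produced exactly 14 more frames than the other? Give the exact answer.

7007/30 seconds

The gap grows by |60 − 60000/1001| = 60/1001 frames per second.
Time for a 14-frame gap: 14 ÷ (60/1001) = 7007/30 s.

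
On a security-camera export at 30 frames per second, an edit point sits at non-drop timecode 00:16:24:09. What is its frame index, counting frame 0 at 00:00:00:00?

Total seconds to the label: (0 × 3600 + 16 × 60 + 24) = 984.
Frame index = 984 × 30 + 9 = 29529.

29529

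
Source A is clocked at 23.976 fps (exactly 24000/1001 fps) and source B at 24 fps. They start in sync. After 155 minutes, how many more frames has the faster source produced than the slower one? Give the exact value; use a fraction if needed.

223200/1001 frames

155 min = 9300 s.
A emits 24000/1001 × 9300 = 223200000/1001 frames; B emits 24 × 9300 = 223200.
Difference = 223200/1001 frames (≈ 222.9770); B is ahead of A.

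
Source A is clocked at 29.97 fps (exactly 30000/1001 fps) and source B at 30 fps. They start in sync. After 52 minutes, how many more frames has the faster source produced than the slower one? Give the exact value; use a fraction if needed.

7200/77 frames

52 min = 3120 s.
A emits 30000/1001 × 3120 = 7200000/77 frames; B emits 30 × 3120 = 93600.
Difference = 7200/77 frames (≈ 93.5065); B is ahead of A.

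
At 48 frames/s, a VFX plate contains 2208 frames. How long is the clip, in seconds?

Running time = 2208 / (48) = 46 s.

46 seconds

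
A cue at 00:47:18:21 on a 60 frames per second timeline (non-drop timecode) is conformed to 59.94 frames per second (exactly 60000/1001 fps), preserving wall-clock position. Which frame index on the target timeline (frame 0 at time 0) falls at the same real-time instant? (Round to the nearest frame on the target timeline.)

Source frame index: (0×3600 + 47×60 + 18) × 60 + 21 = 170301.
Real time: 170301 / (60) = 56767/20 s.
Target frame: (56767/20) × (60000/1001) = 170301000/1001 ≈ 170130.869 → 170131.

frame 170131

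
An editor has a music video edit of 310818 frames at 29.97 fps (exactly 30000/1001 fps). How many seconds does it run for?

10370.9606 seconds

Running time = 310818 / (30000/1001) = 10370.9606 s.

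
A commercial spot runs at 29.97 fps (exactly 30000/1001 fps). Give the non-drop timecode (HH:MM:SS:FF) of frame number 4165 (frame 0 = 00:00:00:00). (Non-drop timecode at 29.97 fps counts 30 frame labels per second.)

00:02:18:25

4165 ÷ 30 = 138 full seconds, remainder 25 frames.
138 s = 0 h 2 min 18 s.
Timecode: 00:02:18:25.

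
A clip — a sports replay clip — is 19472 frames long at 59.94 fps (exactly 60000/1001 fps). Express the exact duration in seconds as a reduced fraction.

Running time = 19472 ÷ (60000/1001) = 19472 × 1001/60000 = 1218217/3750 s.

1218217/3750 seconds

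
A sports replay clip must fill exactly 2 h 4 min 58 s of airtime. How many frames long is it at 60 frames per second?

2 h 4 min 58 s = 7498 s.
Frames = 7498 × 60 = 449880.

449880 frames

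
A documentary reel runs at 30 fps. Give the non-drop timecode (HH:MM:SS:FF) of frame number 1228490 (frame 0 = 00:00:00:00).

11:22:29:20

1228490 ÷ 30 = 40949 full seconds, remainder 20 frames.
40949 s = 11 h 22 min 29 s.
Timecode: 11:22:29:20.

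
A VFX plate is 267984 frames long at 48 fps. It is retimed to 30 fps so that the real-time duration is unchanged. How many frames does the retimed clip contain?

Target frames = source frames × (target rate / source rate) = 267984 × (30)/(48) = 267984 × 5/8 = 167490.

167490 frames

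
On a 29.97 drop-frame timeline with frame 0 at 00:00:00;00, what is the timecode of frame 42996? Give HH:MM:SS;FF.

00:23:54;18

Ten DF minutes hold 17982 frames, so frame 42996 lies in block 2 (frames 35964–53945) with 7032 frames into that block.
The block's first minute is 1800 frames and the rest 1798 each; 7032 frames reaches minute 3, so 2 × 18 + 3 × 2 = 42 labels have been skipped so far.
Adding those back, label number 42996 + 42 = 43038 at 30 labels/s is 1434 s + 18 f = 0 h 23 min 54 s frame 18, i.e. 00:23:54;18.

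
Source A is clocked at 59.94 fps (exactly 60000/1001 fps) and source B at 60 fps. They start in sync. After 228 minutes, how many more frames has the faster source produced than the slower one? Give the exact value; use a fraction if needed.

820800/1001 frames

228 min = 13680 s.
A emits 60000/1001 × 13680 = 820800000/1001 frames; B emits 60 × 13680 = 820800.
Difference = 820800/1001 frames (≈ 819.9800); B is ahead of A.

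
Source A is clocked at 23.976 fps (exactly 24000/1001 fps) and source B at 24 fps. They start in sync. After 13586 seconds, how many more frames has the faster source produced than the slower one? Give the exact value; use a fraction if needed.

A emits 24000/1001 × 13586 = 326064000/1001 frames; B emits 24 × 13586 = 326064.
Difference = 326064/1001 frames (≈ 325.7383); B is ahead of A.

326064/1001 frames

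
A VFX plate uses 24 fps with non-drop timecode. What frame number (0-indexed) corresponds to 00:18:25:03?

Total seconds to the label: (0 × 3600 + 18 × 60 + 25) = 1105.
Frame index = 1105 × 24 + 3 = 26523.

frame 26523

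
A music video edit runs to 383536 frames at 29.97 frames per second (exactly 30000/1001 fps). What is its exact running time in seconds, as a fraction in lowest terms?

23994971/1875 seconds

Running time = 383536 ÷ (30000/1001) = 383536 × 1001/30000 = 23994971/1875 s.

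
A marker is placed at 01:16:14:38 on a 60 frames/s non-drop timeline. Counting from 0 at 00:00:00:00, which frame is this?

274478

Total seconds to the label: (1 × 3600 + 16 × 60 + 14) = 4574.
Frame index = 4574 × 60 + 38 = 274478.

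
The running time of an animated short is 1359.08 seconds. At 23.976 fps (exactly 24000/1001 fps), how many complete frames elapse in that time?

Frames = 1359.08 × 24000/1001 = 32617920/1001 ≈ 32585.3347.
Complete frames: 32585.

32585 frames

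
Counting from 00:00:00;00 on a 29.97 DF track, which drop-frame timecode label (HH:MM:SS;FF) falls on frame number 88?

00:00:02;28

Ten DF minutes hold 17982 frames, so frame 88 lies in block 0 (frames 0–17981) with 88 frames into that block.
The block's first minute is 1800 frames and the rest 1798 each; 88 frames reaches minute 0, so 0 × 18 + 0 × 2 = 0 labels have been skipped so far.
Adding those back, label number 88 + 0 = 88 at 30 labels/s is 2 s + 28 f = 0 h 0 min 2 s frame 28, i.e. 00:00:02;28.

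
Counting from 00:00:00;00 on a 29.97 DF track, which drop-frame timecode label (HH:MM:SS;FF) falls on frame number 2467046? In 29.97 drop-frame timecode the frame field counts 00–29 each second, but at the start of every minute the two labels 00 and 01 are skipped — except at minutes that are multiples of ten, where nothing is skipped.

22:51:57;04

Ten DF minutes hold 17982 frames, so frame 2467046 lies in block 137 (frames 2463534–2481515) with 3512 frames into that block.
The block's first minute is 1800 frames and the rest 1798 each; 3512 frames reaches minute 1, so 137 × 18 + 1 × 2 = 2468 labels have been skipped so far.
Adding those back, label number 2467046 + 2468 = 2469514 at 30 labels/s is 82317 s + 4 f = 22 h 51 min 57 s frame 4, i.e. 22:51:57;04.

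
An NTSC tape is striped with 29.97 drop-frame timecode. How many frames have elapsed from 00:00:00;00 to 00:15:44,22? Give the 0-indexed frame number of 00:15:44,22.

As if non-drop at 30 labels/s: (0 × 3600 + 15 × 60 + 44) × 30 + 22 = 28342.
Minute boundaries passed: 15; those not divisible by 10: 15 − 1 = 14; dropped labels = 2 × 14 = 28.
Actual frame index = 28342 − 28 = 28314.

28314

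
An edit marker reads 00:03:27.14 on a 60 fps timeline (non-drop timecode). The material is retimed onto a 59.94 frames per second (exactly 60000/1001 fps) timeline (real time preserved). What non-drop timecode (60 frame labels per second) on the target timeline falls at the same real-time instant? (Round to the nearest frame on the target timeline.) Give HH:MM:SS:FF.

00:03:27:02

Source frame index: (0×3600 + 3×60 + 27) × 60 + 14 = 12434.
Real time: 12434 / (60) = 6217/30 s.
Target frame: (6217/30) × (60000/1001) = 12434000/1001 ≈ 12421.578 → 12422.
At 60 labels/s: frame 12422 → 00:03:27:02.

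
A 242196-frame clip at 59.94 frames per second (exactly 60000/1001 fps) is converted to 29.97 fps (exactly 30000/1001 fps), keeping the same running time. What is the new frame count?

121098 frames

Target frames = source frames × (target rate / source rate) = 242196 × (30000/1001)/(60000/1001) = 242196 × 1/2 = 121098.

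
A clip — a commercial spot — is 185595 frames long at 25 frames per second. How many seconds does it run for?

7423.8 seconds

Running time = 185595 / (25) = 7423.8 s.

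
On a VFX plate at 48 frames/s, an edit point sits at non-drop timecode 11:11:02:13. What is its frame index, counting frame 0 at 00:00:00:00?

frame 1932589

Total seconds to the label: (11 × 3600 + 11 × 60 + 2) = 40262.
Frame index = 40262 × 48 + 13 = 1932589.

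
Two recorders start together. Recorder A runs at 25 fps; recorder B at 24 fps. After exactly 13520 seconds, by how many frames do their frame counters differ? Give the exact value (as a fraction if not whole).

13520 frames

A emits 25 × 13520 = 338000 frames; B emits 24 × 13520 = 324480.
Difference = 13520 frames; B is behind A.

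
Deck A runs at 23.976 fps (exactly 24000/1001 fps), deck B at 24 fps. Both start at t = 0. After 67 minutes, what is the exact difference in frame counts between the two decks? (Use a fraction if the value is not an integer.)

67 min = 4020 s.
A emits 24000/1001 × 4020 = 96480000/1001 frames; B emits 24 × 4020 = 96480.
Difference = 96480/1001 frames (≈ 96.3836); B is ahead of A.

96480/1001 frames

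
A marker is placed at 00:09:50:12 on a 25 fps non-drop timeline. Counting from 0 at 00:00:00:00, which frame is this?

14762

Total seconds to the label: (0 × 3600 + 9 × 60 + 50) = 590.
Frame index = 590 × 25 + 12 = 14762.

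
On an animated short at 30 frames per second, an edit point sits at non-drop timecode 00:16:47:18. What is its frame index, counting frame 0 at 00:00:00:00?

Total seconds to the label: (0 × 3600 + 16 × 60 + 47) = 1007.
Frame index = 1007 × 30 + 18 = 30228.

frame 30228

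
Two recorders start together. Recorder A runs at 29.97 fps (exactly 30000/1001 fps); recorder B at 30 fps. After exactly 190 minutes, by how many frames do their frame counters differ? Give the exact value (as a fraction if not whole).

342000/1001 frames

190 min = 11400 s.
A emits 30000/1001 × 11400 = 342000000/1001 frames; B emits 30 × 11400 = 342000.
Difference = 342000/1001 frames (≈ 341.6583); B is ahead of A.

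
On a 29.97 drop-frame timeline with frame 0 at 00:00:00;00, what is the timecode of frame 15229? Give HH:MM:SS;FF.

00:08:28;05

Each 10-minute DF block holds 10 × 60 × 30 − 9 × 2 = 17982 frames. 15229 ÷ 17982 → 0 full blocks, remainder 15229.
Within the partial block the first minute is 1800 frames and each further minute 1798, so 8 further minute boundaries passed. Total skipped labels = 18 × 0 + 2 × 8 = 16.
Non-drop label index = 15229 + 16 = 15245; at 30 labels/s that is 00:08:28:05, i.e. DF 00:08:28;05.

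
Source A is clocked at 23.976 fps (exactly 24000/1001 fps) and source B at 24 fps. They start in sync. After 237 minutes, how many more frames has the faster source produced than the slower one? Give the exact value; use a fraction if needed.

341280/1001 frames

237 min = 14220 s.
A emits 24000/1001 × 14220 = 341280000/1001 frames; B emits 24 × 14220 = 341280.
Difference = 341280/1001 frames (≈ 340.9391); B is ahead of A.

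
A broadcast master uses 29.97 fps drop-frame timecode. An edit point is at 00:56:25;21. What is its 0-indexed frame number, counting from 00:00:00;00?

101469

As if non-drop at 30 labels/s: (0 × 3600 + 56 × 60 + 25) × 30 + 21 = 101571.
Minute boundaries passed: 56; those not divisible by 10: 56 − 5 = 51; dropped labels = 2 × 51 = 102.
Actual frame index = 101571 − 102 = 101469.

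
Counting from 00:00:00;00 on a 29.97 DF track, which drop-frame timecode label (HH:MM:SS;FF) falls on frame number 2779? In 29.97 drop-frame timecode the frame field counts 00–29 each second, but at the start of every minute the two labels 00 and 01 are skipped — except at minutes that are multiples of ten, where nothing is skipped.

00:01:32;21

Ten DF minutes hold 17982 frames, so frame 2779 lies in block 0 (frames 0–17981) with 2779 frames into that block.
The block's first minute is 1800 frames and the rest 1798 each; 2779 frames reaches minute 1, so 0 × 18 + 1 × 2 = 2 labels have been skipped so far.
Adding those back, label number 2779 + 2 = 2781 at 30 labels/s is 92 s + 21 f = 0 h 1 min 32 s frame 21, i.e. 00:01:32;21.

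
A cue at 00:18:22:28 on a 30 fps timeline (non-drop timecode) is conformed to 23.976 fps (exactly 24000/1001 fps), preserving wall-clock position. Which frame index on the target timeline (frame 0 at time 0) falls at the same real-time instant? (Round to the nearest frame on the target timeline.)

frame 26444

Source frame index: (0×3600 + 18×60 + 22) × 30 + 28 = 33088.
Real time: 33088 / (30) = 16544/15 s.
Target frame: (16544/15) × (24000/1001) = 2406400/91 ≈ 26443.956 → 26444.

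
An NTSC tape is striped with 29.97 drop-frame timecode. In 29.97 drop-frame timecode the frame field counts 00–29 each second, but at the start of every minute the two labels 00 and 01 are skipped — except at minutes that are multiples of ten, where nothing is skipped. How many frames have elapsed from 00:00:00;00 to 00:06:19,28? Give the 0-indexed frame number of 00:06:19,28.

11386

Complete 10-minute blocks: 0, each 17982 frames → 0.
Remaining 6 whole minutes in the current block: 1800 + 5 × 1798 = 10790 frames.
Within the current minute: 19 × 30 + 28 − 2 = 596 (labels ;00/;01 skipped at this minute). Total = 0 + 10790 + 596 = 11386.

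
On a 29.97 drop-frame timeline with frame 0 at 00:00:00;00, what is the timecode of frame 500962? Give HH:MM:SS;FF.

Each 10-minute DF block holds 10 × 60 × 30 − 9 × 2 = 17982 frames. 500962 ÷ 17982 → 27 full blocks, remainder 15448.
Within the partial block the first minute is 1800 frames and each further minute 1798, so 8 further minute boundaries passed. Total skipped labels = 18 × 27 + 2 × 8 = 502.
Non-drop label index = 500962 + 502 = 501464; at 30 labels/s that is 04:38:35:14, i.e. DF 04:38:35;14.

04:38:35;14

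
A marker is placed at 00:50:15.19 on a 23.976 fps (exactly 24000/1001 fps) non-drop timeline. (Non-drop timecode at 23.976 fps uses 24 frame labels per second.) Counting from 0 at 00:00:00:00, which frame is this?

Total seconds to the label: (0 × 3600 + 50 × 60 + 15) = 3015.
Frame index = 3015 × 24 + 19 = 72379.

72379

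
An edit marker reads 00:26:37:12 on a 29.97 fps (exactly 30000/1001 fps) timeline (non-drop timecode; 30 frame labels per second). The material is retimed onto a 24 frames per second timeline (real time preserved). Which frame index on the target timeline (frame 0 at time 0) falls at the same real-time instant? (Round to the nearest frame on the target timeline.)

Source frame index: (0×3600 + 26×60 + 37) × 30 + 12 = 47922.
Real time: 47922 / (30000/1001) = 7994987/5000 s.
Target frame: (7994987/5000) × (24) = 23984961/625 ≈ 38375.938 → 38376.

frame 38376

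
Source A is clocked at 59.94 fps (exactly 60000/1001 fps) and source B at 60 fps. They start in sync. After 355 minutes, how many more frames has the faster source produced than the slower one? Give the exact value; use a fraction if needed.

355 min = 21300 s.
A emits 60000/1001 × 21300 = 1278000000/1001 frames; B emits 60 × 21300 = 1278000.
Difference = 1278000/1001 frames (≈ 1276.7233); B is ahead of A.

1278000/1001 frames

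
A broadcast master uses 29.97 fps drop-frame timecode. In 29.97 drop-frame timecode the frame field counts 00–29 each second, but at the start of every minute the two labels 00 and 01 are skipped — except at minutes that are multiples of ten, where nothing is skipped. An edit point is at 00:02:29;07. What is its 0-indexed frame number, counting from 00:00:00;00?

4473

As if non-drop at 30 labels/s: (0 × 3600 + 2 × 60 + 29) × 30 + 7 = 4477.
Minute boundaries passed: 2; those not divisible by 10: 2 − 0 = 2; dropped labels = 2 × 2 = 4.
Actual frame index = 4477 − 4 = 4473.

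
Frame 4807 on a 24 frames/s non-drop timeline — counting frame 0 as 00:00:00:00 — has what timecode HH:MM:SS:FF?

00:03:20:07

4807 ÷ 24 = 200 full seconds, remainder 7 frames.
200 s = 0 h 3 min 20 s.
Timecode: 00:03:20:07.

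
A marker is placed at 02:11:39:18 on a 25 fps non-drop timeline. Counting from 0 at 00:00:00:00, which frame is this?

Total seconds to the label: (2 × 3600 + 11 × 60 + 39) = 7899.
Frame index = 7899 × 25 + 18 = 197493.

frame 197493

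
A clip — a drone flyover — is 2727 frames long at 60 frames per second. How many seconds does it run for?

45.45 seconds

Running time = 2727 / (60) = 45.45 s.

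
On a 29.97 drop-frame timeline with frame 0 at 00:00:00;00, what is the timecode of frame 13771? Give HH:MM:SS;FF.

00:07:39;15

Each 10-minute DF block holds 10 × 60 × 30 − 9 × 2 = 17982 frames. 13771 ÷ 17982 → 0 full blocks, remainder 13771.
Within the partial block the first minute is 1800 frames and each further minute 1798, so 7 further minute boundaries passed. Total skipped labels = 18 × 0 + 2 × 7 = 14.
Non-drop label index = 13771 + 14 = 13785; at 30 labels/s that is 00:07:39:15, i.e. DF 00:07:39;15.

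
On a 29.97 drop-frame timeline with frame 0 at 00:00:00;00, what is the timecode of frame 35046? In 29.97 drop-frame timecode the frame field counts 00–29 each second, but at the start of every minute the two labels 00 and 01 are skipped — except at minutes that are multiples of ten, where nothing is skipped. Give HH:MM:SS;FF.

Ten DF minutes hold 17982 frames, so frame 35046 lies in block 1 (frames 17982–35963) with 17064 frames into that block.
The block's first minute is 1800 frames and the rest 1798 each; 17064 frames reaches minute 9, so 1 × 18 + 9 × 2 = 36 labels have been skipped so far.
Adding those back, label number 35046 + 36 = 35082 at 30 labels/s is 1169 s + 12 f = 0 h 19 min 29 s frame 12, i.e. 00:19:29;12.

00:19:29;12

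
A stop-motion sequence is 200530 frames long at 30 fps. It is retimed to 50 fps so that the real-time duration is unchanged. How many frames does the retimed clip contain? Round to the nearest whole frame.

Frames at target rate = 200530 × (50) / (30) = 1002650/3 ≈ 334216.667.
Nearest whole frame: 334217.

334217 frames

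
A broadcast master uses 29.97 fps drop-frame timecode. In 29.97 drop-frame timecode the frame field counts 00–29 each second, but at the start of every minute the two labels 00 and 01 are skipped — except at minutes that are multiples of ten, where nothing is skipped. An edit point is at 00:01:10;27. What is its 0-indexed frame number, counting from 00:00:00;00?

As if non-drop at 30 labels/s: (0 × 3600 + 1 × 60 + 10) × 30 + 27 = 2127.
Minute boundaries passed: 1; those not divisible by 10: 1 − 0 = 1; dropped labels = 2 × 1 = 2.
Actual frame index = 2127 − 2 = 2125.

2125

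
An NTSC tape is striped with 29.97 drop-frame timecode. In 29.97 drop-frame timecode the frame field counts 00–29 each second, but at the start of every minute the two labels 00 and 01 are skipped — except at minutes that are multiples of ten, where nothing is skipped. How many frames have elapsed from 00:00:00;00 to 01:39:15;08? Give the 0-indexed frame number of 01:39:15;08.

178478

Complete 10-minute blocks: 9, each 17982 frames → 161838.
Remaining 9 whole minutes in the current block: 1800 + 8 × 1798 = 16184 frames.
Within the current minute: 15 × 30 + 8 − 2 = 456 (labels ;00/;01 skipped at this minute). Total = 161838 + 16184 + 456 = 178478.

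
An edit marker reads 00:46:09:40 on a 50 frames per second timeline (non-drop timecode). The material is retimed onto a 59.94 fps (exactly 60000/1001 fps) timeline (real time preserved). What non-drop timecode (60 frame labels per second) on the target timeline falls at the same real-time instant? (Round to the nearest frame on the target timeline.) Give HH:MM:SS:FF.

Source frame index: (0×3600 + 46×60 + 9) × 50 + 40 = 138490.
Real time: 138490 / (50) = 13849/5 s.
Target frame: (13849/5) × (60000/1001) = 15108000/91 ≈ 166021.978 → 166022.
At 60 labels/s: frame 166022 → 00:46:07:02.

00:46:07:02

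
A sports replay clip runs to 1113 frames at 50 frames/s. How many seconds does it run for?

22.26 seconds

Running time = 1113 / (50) = 22.26 s.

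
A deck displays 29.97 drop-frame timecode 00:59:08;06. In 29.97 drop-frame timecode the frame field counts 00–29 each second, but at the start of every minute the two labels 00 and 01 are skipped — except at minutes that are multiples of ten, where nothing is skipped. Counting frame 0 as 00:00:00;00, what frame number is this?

106338

Complete 10-minute blocks: 5, each 17982 frames → 89910.
Remaining 9 whole minutes in the current block: 1800 + 8 × 1798 = 16184 frames.
Within the current minute: 8 × 30 + 6 − 2 = 244 (labels ;00/;01 skipped at this minute). Total = 89910 + 16184 + 244 = 106338.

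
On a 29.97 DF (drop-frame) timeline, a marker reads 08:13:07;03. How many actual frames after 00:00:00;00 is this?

Complete 10-minute blocks: 49, each 17982 frames → 881118.
Remaining 3 whole minutes in the current block: 1800 + 2 × 1798 = 5396 frames.
Within the current minute: 7 × 30 + 3 − 2 = 211 (labels ;00/;01 skipped at this minute). Total = 881118 + 5396 + 211 = 886725.

886725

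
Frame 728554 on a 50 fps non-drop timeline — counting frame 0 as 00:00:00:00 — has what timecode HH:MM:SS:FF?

04:02:51:04

728554 ÷ 50 = 14571 full seconds, remainder 4 frames.
14571 s = 4 h 2 min 51 s.
Timecode: 04:02:51:04.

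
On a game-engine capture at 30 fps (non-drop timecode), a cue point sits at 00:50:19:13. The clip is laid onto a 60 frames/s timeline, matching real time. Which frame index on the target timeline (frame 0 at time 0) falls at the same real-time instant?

Source frame index: (0×3600 + 50×60 + 19) × 30 + 13 = 90583.
Real time: 90583 / (30) = 90583/30 s.
Target frame: (90583/30) × (60) = 181166.

frame 181166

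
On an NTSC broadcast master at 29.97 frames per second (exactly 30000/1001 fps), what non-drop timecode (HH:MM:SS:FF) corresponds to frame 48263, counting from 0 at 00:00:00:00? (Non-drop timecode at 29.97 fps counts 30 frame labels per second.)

48263 ÷ 30 = 1608 full seconds, remainder 23 frames.
1608 s = 0 h 26 min 48 s.
Timecode: 00:26:48:23.

00:26:48:23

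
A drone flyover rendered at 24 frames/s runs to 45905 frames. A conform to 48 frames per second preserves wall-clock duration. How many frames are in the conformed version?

91810 frames

Frames at target rate = 45905 × (48) / (24) = 91810.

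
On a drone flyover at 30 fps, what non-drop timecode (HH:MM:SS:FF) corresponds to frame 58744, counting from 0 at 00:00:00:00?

00:32:38:04

58744 ÷ 30 = 1958 full seconds, remainder 4 frames.
1958 s = 0 h 32 min 38 s.
Timecode: 00:32:38:04.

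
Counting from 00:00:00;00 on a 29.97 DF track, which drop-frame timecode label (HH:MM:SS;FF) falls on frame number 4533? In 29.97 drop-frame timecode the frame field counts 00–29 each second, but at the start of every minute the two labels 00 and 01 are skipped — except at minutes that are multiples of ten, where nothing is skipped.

Each 10-minute DF block holds 10 × 60 × 30 − 9 × 2 = 17982 frames. 4533 ÷ 17982 → 0 full blocks, remainder 4533.
Within the partial block the first minute is 1800 frames and each further minute 1798, so 2 further minute boundaries passed. Total skipped labels = 18 × 0 + 2 × 2 = 4.
Non-drop label index = 4533 + 4 = 4537; at 30 labels/s that is 00:02:31:07, i.e. DF 00:02:31;07.

00:02:31;07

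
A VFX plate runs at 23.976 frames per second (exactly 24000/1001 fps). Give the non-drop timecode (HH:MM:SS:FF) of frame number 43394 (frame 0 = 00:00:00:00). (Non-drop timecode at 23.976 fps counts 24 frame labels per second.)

43394 ÷ 24 = 1808 full seconds, remainder 2 frames.
1808 s = 0 h 30 min 8 s.
Timecode: 00:30:08:02.

00:30:08:02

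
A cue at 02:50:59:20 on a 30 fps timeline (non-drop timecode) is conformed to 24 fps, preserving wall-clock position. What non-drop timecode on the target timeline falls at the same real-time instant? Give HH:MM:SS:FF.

Source frame index: (2×3600 + 50×60 + 59) × 30 + 20 = 307790.
Real time: 307790 / (30) = 30779/3 s.
Target frame: (30779/3) × (24) = 246232.
At 24 labels/s: frame 246232 → 02:50:59:16.

02:50:59:16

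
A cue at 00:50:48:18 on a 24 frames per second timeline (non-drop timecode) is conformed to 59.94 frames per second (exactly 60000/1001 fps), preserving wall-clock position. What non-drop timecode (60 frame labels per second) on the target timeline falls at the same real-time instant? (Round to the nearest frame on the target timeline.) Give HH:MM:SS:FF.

00:50:45:42

Source frame index: (0×3600 + 50×60 + 48) × 24 + 18 = 73170.
Real time: 73170 / (24) = 12195/4 s.
Target frame: (12195/4) × (60000/1001) = 182925000/1001 ≈ 182742.258 → 182742.
At 60 labels/s: frame 182742 → 00:50:45:42.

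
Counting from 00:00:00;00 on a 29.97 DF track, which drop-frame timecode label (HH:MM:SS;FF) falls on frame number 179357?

Each 10-minute DF block holds 10 × 60 × 30 − 9 × 2 = 17982 frames. 179357 ÷ 17982 → 9 full blocks, remainder 17519.
Within the partial block the first minute is 1800 frames and each further minute 1798, so 9 further minute boundaries passed. Total skipped labels = 18 × 9 + 2 × 9 = 180.
Non-drop label index = 179357 + 180 = 179537; at 30 labels/s that is 01:39:44:17, i.e. DF 01:39:44;17.

01:39:44;17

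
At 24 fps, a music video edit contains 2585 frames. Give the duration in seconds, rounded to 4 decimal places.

107.7083 seconds

Running time = 2585 × 1/24 = 2585/24 s ≈ 107.7083 s.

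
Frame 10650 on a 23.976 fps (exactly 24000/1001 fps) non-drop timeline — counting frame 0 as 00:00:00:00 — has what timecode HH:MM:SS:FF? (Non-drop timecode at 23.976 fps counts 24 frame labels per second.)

10650 ÷ 24 = 443 full seconds, remainder 18 frames.
443 s = 0 h 7 min 23 s.
Timecode: 00:07:23:18.

00:07:23:18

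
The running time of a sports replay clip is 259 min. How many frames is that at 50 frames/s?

777000 frames

259 min = 15540 s.
Frames = 15540 × 50 = 777000.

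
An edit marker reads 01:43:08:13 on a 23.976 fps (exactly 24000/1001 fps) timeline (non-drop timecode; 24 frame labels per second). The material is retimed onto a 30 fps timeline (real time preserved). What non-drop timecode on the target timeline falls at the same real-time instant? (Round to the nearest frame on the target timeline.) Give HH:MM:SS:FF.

01:43:14:22

Source frame index: (1×3600 + 43×60 + 8) × 24 + 13 = 148525.
Real time: 148525 / (24000/1001) = 5946941/960 s.
Target frame: (5946941/960) × (30) = 5946941/32 ≈ 185841.906 → 185842.
At 30 labels/s: frame 185842 → 01:43:14:22.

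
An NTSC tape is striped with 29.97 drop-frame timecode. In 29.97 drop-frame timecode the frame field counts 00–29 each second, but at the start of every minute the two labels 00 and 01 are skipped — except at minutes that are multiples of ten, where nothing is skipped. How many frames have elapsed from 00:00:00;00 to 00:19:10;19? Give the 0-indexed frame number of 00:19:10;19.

Complete 10-minute blocks: 1, each 17982 frames → 17982.
Remaining 9 whole minutes in the current block: 1800 + 8 × 1798 = 16184 frames.
Within the current minute: 10 × 30 + 19 − 2 = 317 (labels ;00/;01 skipped at this minute). Total = 17982 + 16184 + 317 = 34483.

34483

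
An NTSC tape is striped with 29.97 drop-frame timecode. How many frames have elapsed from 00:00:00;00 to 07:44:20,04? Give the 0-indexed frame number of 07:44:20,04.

Complete 10-minute blocks: 46, each 17982 frames → 827172.
Remaining 4 whole minutes in the current block: 1800 + 3 × 1798 = 7194 frames.
Within the current minute: 20 × 30 + 4 − 2 = 602 (labels ;00/;01 skipped at this minute). Total = 827172 + 7194 + 602 = 834968.

834968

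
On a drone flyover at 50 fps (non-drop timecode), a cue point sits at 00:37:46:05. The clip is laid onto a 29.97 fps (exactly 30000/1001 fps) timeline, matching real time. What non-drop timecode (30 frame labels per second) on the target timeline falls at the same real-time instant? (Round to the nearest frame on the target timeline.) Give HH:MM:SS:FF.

Source frame index: (0×3600 + 37×60 + 46) × 50 + 5 = 113305.
Real time: 113305 / (50) = 22661/10 s.
Target frame: (22661/10) × (30000/1001) = 67983000/1001 ≈ 67915.085 → 67915.
At 30 labels/s: frame 67915 → 00:37:43:25.

00:37:43:25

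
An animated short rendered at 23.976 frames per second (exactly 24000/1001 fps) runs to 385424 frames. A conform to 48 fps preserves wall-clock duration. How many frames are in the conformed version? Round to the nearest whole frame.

Frames at target rate = 385424 × (48) / (24000/1001) = 96452356/125 ≈ 771618.848.
Nearest whole frame: 771619.

771619 frames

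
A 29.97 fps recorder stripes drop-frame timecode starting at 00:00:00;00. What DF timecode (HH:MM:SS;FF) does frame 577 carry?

Each 10-minute DF block holds 10 × 60 × 30 − 9 × 2 = 17982 frames. 577 ÷ 17982 → 0 full blocks, remainder 577.
Within the partial block the first minute is 1800 frames and each further minute 1798, so 0 further minute boundaries passed. Total skipped labels = 18 × 0 + 2 × 0 = 0.
Non-drop label index = 577 + 0 = 577; at 30 labels/s that is 00:00:19:07, i.e. DF 00:00:19;07.

00:00:19;07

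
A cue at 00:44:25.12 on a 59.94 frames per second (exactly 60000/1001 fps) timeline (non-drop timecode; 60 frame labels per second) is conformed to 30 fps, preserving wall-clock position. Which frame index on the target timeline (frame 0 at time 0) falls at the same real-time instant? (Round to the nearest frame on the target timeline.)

frame 80036

Source frame index: (0×3600 + 44×60 + 25) × 60 + 12 = 159912.
Real time: 159912 / (60000/1001) = 6669663/2500 s.
Target frame: (6669663/2500) × (30) = 20008989/250 ≈ 80035.956 → 80036.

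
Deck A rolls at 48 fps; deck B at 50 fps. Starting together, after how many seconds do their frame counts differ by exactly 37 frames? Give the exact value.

18.5 seconds

The gap grows by |50 − 48| = 2 frames per second.
Time for a 37-frame gap: 37 ÷ (2) = 18.5 s.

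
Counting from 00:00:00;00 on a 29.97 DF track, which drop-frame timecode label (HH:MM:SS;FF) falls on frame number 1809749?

16:46:25;11

Each 10-minute DF block holds 10 × 60 × 30 − 9 × 2 = 17982 frames. 1809749 ÷ 17982 → 100 full blocks, remainder 11549.
Within the partial block the first minute is 1800 frames and each further minute 1798, so 6 further minute boundaries passed. Total skipped labels = 18 × 100 + 2 × 6 = 1812.
Non-drop label index = 1809749 + 1812 = 1811561; at 30 labels/s that is 16:46:25:11, i.e. DF 16:46:25;11.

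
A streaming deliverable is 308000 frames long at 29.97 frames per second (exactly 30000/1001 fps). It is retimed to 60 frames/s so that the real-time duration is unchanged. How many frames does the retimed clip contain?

616616 frames

Target frames = source frames × (target rate / source rate) = 308000 × (60)/(30000/1001) = 308000 × 1001/500 = 616616.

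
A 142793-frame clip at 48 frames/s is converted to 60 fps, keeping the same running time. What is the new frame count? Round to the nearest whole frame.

Frames at target rate = 142793 × (60) / (48) = 713965/4 ≈ 178491.250.
Nearest whole frame: 178491.

178491 frames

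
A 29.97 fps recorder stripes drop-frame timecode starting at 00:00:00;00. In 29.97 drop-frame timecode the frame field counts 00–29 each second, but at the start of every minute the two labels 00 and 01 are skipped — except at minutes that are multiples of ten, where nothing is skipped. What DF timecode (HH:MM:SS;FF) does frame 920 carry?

00:00:30;20

Each 10-minute DF block holds 10 × 60 × 30 − 9 × 2 = 17982 frames. 920 ÷ 17982 → 0 full blocks, remainder 920.
Within the partial block the first minute is 1800 frames and each further minute 1798, so 0 further minute boundaries passed. Total skipped labels = 18 × 0 + 2 × 0 = 0.
Non-drop label index = 920 + 0 = 920; at 30 labels/s that is 00:00:30:20, i.e. DF 00:00:30;20.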